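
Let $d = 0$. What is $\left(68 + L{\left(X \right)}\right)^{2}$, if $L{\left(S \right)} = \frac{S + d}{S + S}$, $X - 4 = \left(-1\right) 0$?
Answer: $\frac{18769}{4} \approx 4692.3$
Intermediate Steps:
$X = 4$ ($X = 4 - 0 = 4 + 0 = 4$)
$L{\left(S \right)} = \frac{1}{2}$ ($L{\left(S \right)} = \frac{S + 0}{S + S} = \frac{S}{2 S} = S \frac{1}{2 S} = \frac{1}{2}$)
$\left(68 + L{\left(X \right)}\right)^{2} = \left(68 + \frac{1}{2}\right)^{2} = \left(\frac{137}{2}\right)^{2} = \frac{18769}{4}$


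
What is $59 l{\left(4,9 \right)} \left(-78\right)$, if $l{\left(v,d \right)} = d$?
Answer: $-41418$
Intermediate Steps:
$59 l{\left(4,9 \right)} \left(-78\right) = 59 \cdot 9 \left(-78\right) = 531 \left(-78\right) = -41418$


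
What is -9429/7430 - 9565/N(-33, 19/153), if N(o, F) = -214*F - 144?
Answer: 2656829577/48477035 ≈ 54.806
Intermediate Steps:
N(o, F) = -144 - 214*F
-9429/7430 - 9565/N(-33, 19/153) = -9429/7430 - 9565/(-144 - 4066/153) = -9429/7430 - 9565/(-26098/153) = -9429/7430 - 9565*(-153/26098) = -9429/7430 + 1463445/26098 = 2656829577/48477035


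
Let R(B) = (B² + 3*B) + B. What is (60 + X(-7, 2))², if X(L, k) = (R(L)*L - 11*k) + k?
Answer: 11449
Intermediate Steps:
R(B) = B² + 4*B
X(L, k) = -10*k + L²*(4 + L) (X(L, k) = ((L*(4 + L))*L - 11*k) + k = (L²*(4 + L) - 11*k) + k = (-11*k + L²*(4 + L)) + k = -10*k + L²*(4 + L))
(60 + X(-7, 2))² = (60 + (-10*2 + (-7)²*(4 - 7)))² = (60 + (-20 + 49*(-3)))² = (60 + (-20 - 147))² = (60 - 167)² = (-107)² = 11449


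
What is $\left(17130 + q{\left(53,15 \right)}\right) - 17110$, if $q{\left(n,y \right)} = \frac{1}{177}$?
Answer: $\frac{3541}{177} \approx 20.006$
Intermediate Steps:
$q{\left(n,y \right)} = \frac{1}{177}$
$\left(17130 + q{\left(53,15 \right)}\right) - 17110 = \left(17130 + \frac{1}{177}\right) - 17110 = \frac{3032011}{177} - 17110 = \frac{3541}{177}$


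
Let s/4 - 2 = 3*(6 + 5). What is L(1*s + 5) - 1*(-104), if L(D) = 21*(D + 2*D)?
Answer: 9239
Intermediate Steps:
s = 140 (s = 8 + 4*(3*(6 + 5)) = 8 + 4*(3*11) = 8 + 4*33 = 8 + 132 = 140)
L(D) = 63*D (L(D) = 21*(3*D) = 63*D)
L(1*s + 5) - 1*(-104) = 63*(1*140 + 5) - 1*(-104) = 63*(140 + 5) + 104 = 63*145 + 104 = 9135 + 104 = 9239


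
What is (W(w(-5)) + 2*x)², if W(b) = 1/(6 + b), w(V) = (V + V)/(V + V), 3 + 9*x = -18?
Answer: 9025/441 ≈ 20.465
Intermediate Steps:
x = -7/3 (x = -⅓ + (⅑)*(-18) = -⅓ - 2 = -7/3 ≈ -2.3333)
w(V) = 1 (w(V) = (2*V)/((2*V)) = (2*V)*(1/(2*V)) = 1)
(W(w(-5)) + 2*x)² = (1/(6 + 1) + 2*(-7/3))² = (1/7 - 14/3)² = (⅐ - 14/3)² = (-95/21)² = 9025/441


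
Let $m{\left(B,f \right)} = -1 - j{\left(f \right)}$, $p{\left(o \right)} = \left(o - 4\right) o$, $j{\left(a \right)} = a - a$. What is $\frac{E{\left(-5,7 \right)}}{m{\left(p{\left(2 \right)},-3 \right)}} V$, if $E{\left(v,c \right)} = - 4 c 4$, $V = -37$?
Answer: $-4144$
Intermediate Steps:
$j{\left(a \right)} = 0$
$E{\left(v,c \right)} = - 16 c$
$p{\left(o \right)} = o \left(-4 + o\right)$ ($p{\left(o \right)} = \left(-4 + o\right) o = o \left(-4 + o\right)$)
$m{\left(B,f \right)} = -1$ ($m{\left(B,f \right)} = -1 - 0 = -1 + 0 = -1$)
$\frac{E{\left(-5,7 \right)}}{m{\left(p{\left(2 \right)},-3 \right)}} V = \frac{\left(-16\right) 7}{-1} \left(-37\right) = \left(-112\right) \left(-1\right) \left(-37\right) = 112 \left(-37\right) = -4144$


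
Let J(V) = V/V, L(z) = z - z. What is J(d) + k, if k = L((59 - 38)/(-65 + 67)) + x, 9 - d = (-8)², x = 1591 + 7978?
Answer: 9570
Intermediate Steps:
L(z) = 0
x = 9569
d = -55 (d = 9 - 1*(-8)² = 9 - 1*64 = 9 - 64 = -55)
J(V) = 1
k = 9569 (k = 0 + 9569 = 9569)
J(d) + k = 1 + 9569 = 9570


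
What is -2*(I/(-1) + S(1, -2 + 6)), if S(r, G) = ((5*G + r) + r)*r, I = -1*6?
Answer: -56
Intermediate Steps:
I = -6
S(r, G) = r*(2*r + 5*G) (S(r, G) = ((r + 5*G) + r)*r = (2*r + 5*G)*r = r*(2*r + 5*G))
-2*(I/(-1) + S(1, -2 + 6)) = -2*(-6/(-1) + 1*(2*1 + 5*(-2 + 6))) = -2*(-6*(-1) + 1*(2 + 5*4)) = -2*(6 + 1*(2 + 20)) = -2*(6 + 1*22) = -2*(6 + 22) = -2*28 = -56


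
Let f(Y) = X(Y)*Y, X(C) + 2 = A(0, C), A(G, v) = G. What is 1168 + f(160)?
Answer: 848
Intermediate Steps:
X(C) = -2 (X(C) = -2 + 0 = -2)
f(Y) = -2*Y
1168 + f(160) = 1168 - 2*160 = 1168 - 320 = 848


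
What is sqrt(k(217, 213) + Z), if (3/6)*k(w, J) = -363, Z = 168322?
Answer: 2*sqrt(41899) ≈ 409.38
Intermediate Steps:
k(w, J) = -726 (k(w, J) = 2*(-363) = -726)
sqrt(k(217, 213) + Z) = sqrt(-726 + 168322) = sqrt(167596) = 2*sqrt(41899)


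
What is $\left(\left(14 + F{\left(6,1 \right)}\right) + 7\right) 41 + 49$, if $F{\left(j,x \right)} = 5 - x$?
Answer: $1074$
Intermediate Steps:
$\left(\left(14 + F{\left(6,1 \right)}\right) + 7\right) 41 + 49 = \left(\left(14 + \left(5 - 1\right)\right) + 7\right) 41 + 49 = \left(\left(14 + 4\right) + 7\right) 41 + 49 = \left(18 + 7\right) 41 + 49 = 25 \cdot 41 + 49 = 1025 + 49 = 1074$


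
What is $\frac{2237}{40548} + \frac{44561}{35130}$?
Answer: $\frac{314240873}{237408540} \approx 1.3236$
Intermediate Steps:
$\frac{2237}{40548} + \frac{44561}{35130} = \frac{314240873}{237408540}$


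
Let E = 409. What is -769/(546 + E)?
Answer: -769/955 ≈ -0.80524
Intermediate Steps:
-769/(546 + E) = -769/(546 + 409) = -769/955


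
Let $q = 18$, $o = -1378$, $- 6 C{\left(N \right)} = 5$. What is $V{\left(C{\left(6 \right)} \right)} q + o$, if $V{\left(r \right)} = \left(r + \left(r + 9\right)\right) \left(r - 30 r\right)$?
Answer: $1812$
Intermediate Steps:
$C{\left(N \right)} = - \frac{5}{6}$ ($C{\left(N \right)} = \left(- \frac{1}{6}\right) 5 = - \frac{5}{6}$)
$V{\left(r \right)} = - 29 r \left(9 + 2 r\right)$ ($V{\left(r \right)} = \left(r + \left(9 + r\right)\right) \left(- 29 r\right) = \left(9 + 2 r\right) \left(- 29 r\right) = - 29 r \left(9 + 2 r\right)$)
$V{\left(C{\left(6 \right)} \right)} q + o = \left(-29\right) \left(- \frac{5}{6}\right) \left(9 + 2 \left(- \frac{5}{6}\right)\right) 18 - 1378 = \left(-29\right) \left(- \frac{5}{6}\right) \left(9 - \frac{5}{3}\right) 18 - 1378 = \left(-29\right) \left(- \frac{5}{6}\right) \frac{22}{3} \cdot 18 - 1378 = \frac{1595}{9} \cdot 18 - 1378 = 3190 - 1378 = 1812$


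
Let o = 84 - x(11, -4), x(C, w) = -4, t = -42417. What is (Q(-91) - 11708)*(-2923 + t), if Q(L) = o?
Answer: 526850800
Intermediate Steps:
o = 88 (o = 84 - 1*(-4) = 84 + 4 = 88)
Q(L) = 88
(Q(-91) - 11708)*(-2923 + t) = (88 - 11708)*(-2923 - 42417) = -11620*(-45340) = 526850800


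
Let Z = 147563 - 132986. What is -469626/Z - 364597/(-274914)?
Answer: -41264010565/1335807126 ≈ -30.891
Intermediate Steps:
Z = 14577
-469626/Z - 364597/(-274914) = -469626/14577 - 364597/(-274914) = -469626*1/14577 - 364597*(-1/274914) = -156542/4859 + 364597/274914 = -41264010565/1335807126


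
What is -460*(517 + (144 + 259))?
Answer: -423200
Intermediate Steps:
-460*(517 + (144 + 259)) = -460*(517 + 403) = -460*920 = -423200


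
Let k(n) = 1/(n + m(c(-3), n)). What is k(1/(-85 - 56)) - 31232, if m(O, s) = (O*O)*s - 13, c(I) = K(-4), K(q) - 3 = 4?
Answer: -58809997/1883 ≈ -31232.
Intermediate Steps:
K(q) = 7 (K(q) = 3 + 4 = 7)
c(I) = 7
m(O, s) = -13 + s*O² (m(O, s) = O²*s - 13 = s*O² - 13 = -13 + s*O²)
k(n) = 1/(-13 + 50*n) (k(n) = 1/(n + (-13 + n*7²)) = 1/(n + (-13 + n*49)) = 1/(n + (-13 + 49*n)) = 1/(-13 + 50*n))
k(1/(-85 - 56)) - 31232 = 1/(-13 + 50/(-85 - 56)) - 31232 = 1/(-13 + 50/(-141)) - 31232 = 1/(-13 + 50*(-1/141)) - 31232 = 1/(-13 - 50/141) - 31232 = 1/(-1883/141) - 31232 = -141/1883 - 31232 = -58809997/1883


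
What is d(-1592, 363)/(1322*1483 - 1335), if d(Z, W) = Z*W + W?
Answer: -577533/1959191 ≈ -0.29478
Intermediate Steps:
d(Z, W) = W + W*Z (d(Z, W) = W*Z + W = W + W*Z)
d(-1592, 363)/(1322*1483 - 1335) = (363*(1 - 1592))/(1322*1483 - 1335) = (363*(-1591))/(1960526 - 1335) = -577533/1959191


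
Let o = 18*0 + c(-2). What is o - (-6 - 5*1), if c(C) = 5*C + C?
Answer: -1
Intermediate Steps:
c(C) = 6*C
o = -12 (o = 18*0 + 6*(-2) = 0 - 12 = -12)
o - (-6 - 5*1) = -12 - (-6 - 5*1) = -12 - (-6 - 5) = -12 - 1*(-11) = -12 + 11 = -1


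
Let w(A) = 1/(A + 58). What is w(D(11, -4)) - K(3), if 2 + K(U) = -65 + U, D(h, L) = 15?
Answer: 4673/73 ≈ 64.014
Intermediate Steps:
K(U) = -67 + U (K(U) = -2 + (-65 + U) = -67 + U)
w(A) = 1/(58 + A)
w(D(11, -4)) - K(3) = 1/(58 + 15) - (-67 + 3) = 1/73 - 1*(-64) = 1/73 + 64 = 4673/73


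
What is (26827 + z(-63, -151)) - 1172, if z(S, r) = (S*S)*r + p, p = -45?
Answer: -573709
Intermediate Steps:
z(S, r) = -45 + r*S² (z(S, r) = (S*S)*r - 45 = S²*r - 45 = r*S² - 45 = -45 + r*S²)
(26827 + z(-63, -151)) - 1172 = (26827 + (-45 - 151*(-63)²)) - 1172 = (26827 + (-45 - 151*3969)) - 1172 = (26827 + (-45 - 599319)) - 1172 = (26827 - 599364) - 1172 = -572537 - 1172 = -573709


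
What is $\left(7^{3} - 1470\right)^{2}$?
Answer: $1270129$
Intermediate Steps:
$\left(7^{3} - 1470\right)^{2} = \left(343 - 1470\right)^{2} = \left(-1127\right)^{2} = 1270129$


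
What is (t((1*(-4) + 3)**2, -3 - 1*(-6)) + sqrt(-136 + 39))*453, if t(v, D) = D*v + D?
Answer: 2718 + 453*I*sqrt(97) ≈ 2718.0 + 4461.5*I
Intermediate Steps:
t(v, D) = D + D*v
(t((1*(-4) + 3)**2, -3 - 1*(-6)) + sqrt(-136 + 39))*453 = ((-3 - 1*(-6))*(1 + (1*(-4) + 3)**2) + sqrt(-136 + 39))*453 = ((-3 + 6)*(1 + (-4 + 3)**2) + sqrt(-97))*453 = (3*(1 + (-1)**2) + I*sqrt(97))*453 = (3*(1 + 1) + I*sqrt(97))*453 = (3*2 + I*sqrt(97))*453 = (6 + I*sqrt(97))*453 = 2718 + 453*I*sqrt(97)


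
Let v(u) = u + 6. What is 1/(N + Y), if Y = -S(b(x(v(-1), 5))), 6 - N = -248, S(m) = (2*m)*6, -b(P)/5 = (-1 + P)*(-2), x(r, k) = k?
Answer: -1/226 ≈ -0.0044248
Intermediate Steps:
v(u) = 6 + u
b(P) = -10 + 10*P (b(P) = -5*(-1 + P)*(-2) = -5*(2 - 2*P) = -10 + 10*P)
S(m) = 12*m
N = 254 (N = 6 - 1*(-248) = 6 + 248 = 254)
Y = -480 (Y = -12*(-10 + 10*5) = -12*(-10 + 50) = -12*40 = -1*480 = -480)
1/(N + Y) = 1/(254 - 480) = 1/(-226) = -1/226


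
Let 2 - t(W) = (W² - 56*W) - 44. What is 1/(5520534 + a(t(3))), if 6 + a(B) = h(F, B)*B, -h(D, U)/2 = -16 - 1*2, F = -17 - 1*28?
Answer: 1/5527908 ≈ 1.8090e-7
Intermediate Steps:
F = -45 (F = -17 - 28 = -45)
h(D, U) = 36 (h(D, U) = -2*(-16 - 1*2) = -2*(-16 - 2) = -2*(-18) = 36)
t(W) = 46 - W² + 56*W (t(W) = 2 - ((W² - 56*W) - 44) = 2 - (-44 + W² - 56*W) = 2 + (44 - W² + 56*W) = 46 - W² + 56*W)
a(B) = -6 + 36*B
1/(5520534 + a(t(3))) = 1/(5520534 + (-6 + 36*(46 - 1*3² + 56*3))) = 1/(5520534 + (-6 + 36*(46 - 1*9 + 168))) = 1/(5520534 + (-6 + 36*(46 - 9 + 168))) = 1/(5520534 + (-6 + 36*205)) = 1/(5520534 + (-6 + 7380)) = 1/(5520534 + 7374) = 1/5527908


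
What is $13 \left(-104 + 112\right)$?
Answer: $104$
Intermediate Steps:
$13 \left(-104 + 112\right) = 13 \cdot 8 = 104$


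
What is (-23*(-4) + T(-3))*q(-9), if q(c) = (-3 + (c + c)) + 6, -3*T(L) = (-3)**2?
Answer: -1335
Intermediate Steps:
T(L) = -3 (T(L) = -1/3*(-3)**2 = -1/3*9 = -3)
q(c) = 3 + 2*c (q(c) = (-3 + 2*c) + 6 = 3 + 2*c)
(-23*(-4) + T(-3))*q(-9) = (-23*(-4) - 3)*(3 + 2*(-9)) = (92 - 3)*(3 - 18) = 89*(-15) = -1335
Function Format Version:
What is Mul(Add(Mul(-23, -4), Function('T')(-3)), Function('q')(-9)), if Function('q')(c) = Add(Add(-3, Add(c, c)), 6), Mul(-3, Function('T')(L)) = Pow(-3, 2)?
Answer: -1335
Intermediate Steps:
Function('T')(L) = -3 (Function('T')(L) = Mul(Rational(-1, 3), Pow(-3, 2)) = Mul(Rational(-1, 3), 9) = -3)
Function('q')(c) = Add(3, Mul(2, c)) (Function('q')(c) = Add(Add(-3, Mul(2, c)), 6) = Add(3, Mul(2, c)))
Mul(Add(Mul(-23, -4), Function('T')(-3)), Function('q')(-9)) = Mul(Add(Mul(-23, -4), -3), Add(3, Mul(2, -9))) = Mul(Add(92, -3), Add(3, -18)) = Mul(89, -15) = -1335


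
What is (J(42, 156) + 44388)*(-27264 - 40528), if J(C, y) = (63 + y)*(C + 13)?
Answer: -3825705936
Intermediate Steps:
J(C, y) = (13 + C)*(63 + y) (J(C, y) = (63 + y)*(13 + C) = (13 + C)*(63 + y))
(J(42, 156) + 44388)*(-27264 - 40528) = ((819 + 13*156 + 63*42 + 42*156) + 44388)*(-27264 - 40528) = ((819 + 2028 + 2646 + 6552) + 44388)*(-67792) = (12045 + 44388)*(-67792) = 56433*(-67792) = -3825705936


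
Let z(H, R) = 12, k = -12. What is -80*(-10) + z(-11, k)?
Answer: 812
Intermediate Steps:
-80*(-10) + z(-11, k) = -80*(-10) + 12 = 800 + 12 = 812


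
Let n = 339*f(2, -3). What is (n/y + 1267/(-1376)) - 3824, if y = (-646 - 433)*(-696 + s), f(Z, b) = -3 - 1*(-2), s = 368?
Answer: -232833941057/60872864 ≈ -3824.9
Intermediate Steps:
f(Z, b) = -1 (f(Z, b) = -3 + 2 = -1)
y = 353912 (y = (-646 - 433)*(-696 + 368) = -1079*(-328) = 353912)
n = -339 (n = 339*(-1) = -339)
(n/y + 1267/(-1376)) - 3824 = (-339/353912 + 1267/(-1376)) - 3824 = (-339*1/353912 + 1267*(-1/1376)) - 3824 = (-339/353912 - 1267/1376) - 3824 = -56109121/60872864 - 3824 = -232833941057/60872864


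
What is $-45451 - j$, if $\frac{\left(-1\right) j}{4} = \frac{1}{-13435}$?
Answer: $- \frac{610634189}{13435} \approx -45451.0$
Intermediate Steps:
$j = \frac{4}{13435}$ ($j = - \frac{4}{-13435} = \left(-4\right) \left(- \frac{1}{13435}\right) = \frac{4}{13435} \approx 0.00029773$)
$-45451 - j = -45451 - \frac{4}{13435} = - \frac{610634189}{13435}$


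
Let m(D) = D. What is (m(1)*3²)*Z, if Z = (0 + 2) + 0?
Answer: 18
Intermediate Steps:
Z = 2 (Z = 2 + 0 = 2)
(m(1)*3²)*Z = (1*3²)*2 = (1*9)*2 = 9*2 = 18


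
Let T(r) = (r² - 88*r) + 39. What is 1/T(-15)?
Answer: 1/1584 ≈ 0.00063131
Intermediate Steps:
T(r) = 39 + r² - 88*r
1/T(-15) = 1/(39 + (-15)² - 88*(-15)) = 1/(39 + 225 + 1320) = 1/1584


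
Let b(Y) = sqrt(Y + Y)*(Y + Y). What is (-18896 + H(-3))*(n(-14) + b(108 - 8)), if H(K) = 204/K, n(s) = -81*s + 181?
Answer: -24937660 - 37928000*sqrt(2) ≈ -7.8576e+7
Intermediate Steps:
n(s) = 181 - 81*s
b(Y) = 2*sqrt(2)*Y**(3/2) (b(Y) = sqrt(2*Y)*(2*Y) = (sqrt(2)*sqrt(Y))*(2*Y) = 2*sqrt(2)*Y**(3/2))
(-18896 + H(-3))*(n(-14) + b(108 - 8)) = (-18896 + 204/(-3))*((181 - 81*(-14)) + 2*sqrt(2)*(108 - 8)**(3/2)) = (-18896 + 204*(-1/3))*((181 + 1134) + 2*sqrt(2)*100**(3/2)) = (-18896 - 68)*(1315 + 2*sqrt(2)*1000) = -18964*(1315 + 2000*sqrt(2)) = -24937660 - 37928000*sqrt(2)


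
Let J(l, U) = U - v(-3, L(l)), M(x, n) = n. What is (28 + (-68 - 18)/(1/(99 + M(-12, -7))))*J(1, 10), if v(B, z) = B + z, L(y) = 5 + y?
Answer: -55188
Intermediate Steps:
J(l, U) = -2 + U - l (J(l, U) = U - (-3 + (5 + l)) = U - (2 + l) = U + (-2 - l) = -2 + U - l)
(28 + (-68 - 18)/(1/(99 + M(-12, -7))))*J(1, 10) = (28 + (-68 - 18)/(1/(99 - 7)))*(-2 + 10 - 1*1) = (28 - 86/(1/92))*(-2 + 10 - 1) = (28 - 86/1/92)*7 = (28 - 86*92)*7 = (28 - 7912)*7 = -7884*7 = -55188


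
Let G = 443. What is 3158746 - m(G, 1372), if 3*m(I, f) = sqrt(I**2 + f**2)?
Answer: 3158746 - sqrt(2078633)/3 ≈ 3.1583e+6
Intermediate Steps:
m(I, f) = sqrt(I**2 + f**2)/3
3158746 - m(G, 1372) = 3158746 - sqrt(443**2 + 1372**2)/3 = 3158746 - sqrt(196249 + 1882384)/3 = 3158746 - sqrt(2078633)/3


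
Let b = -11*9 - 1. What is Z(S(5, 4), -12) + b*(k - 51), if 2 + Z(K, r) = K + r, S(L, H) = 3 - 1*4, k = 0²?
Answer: 5085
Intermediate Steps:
k = 0
S(L, H) = -1 (S(L, H) = 3 - 4 = -1)
Z(K, r) = -2 + K + r (Z(K, r) = -2 + (K + r) = -2 + K + r)
b = -100 (b = -99 - 1 = -100)
Z(S(5, 4), -12) + b*(k - 51) = (-2 - 1 - 12) - 100*(0 - 51) = -15 - 100*(-51) = -15 + 5100 = 5085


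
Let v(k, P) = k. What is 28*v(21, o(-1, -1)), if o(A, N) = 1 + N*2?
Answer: 588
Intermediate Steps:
o(A, N) = 1 + 2*N
28*v(21, o(-1, -1)) = 28*21 = 588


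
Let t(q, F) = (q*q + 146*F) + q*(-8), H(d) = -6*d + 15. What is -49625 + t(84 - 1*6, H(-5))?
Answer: -37595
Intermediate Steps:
H(d) = 15 - 6*d
t(q, F) = q² - 8*q + 146*F (t(q, F) = (q² + 146*F) - 8*q = q² - 8*q + 146*F)
-49625 + t(84 - 1*6, H(-5)) = -49625 + ((84 - 1*6)² - 8*(84 - 1*6) + 146*(15 - 6*(-5))) = -49625 + ((84 - 6)² - 8*(84 - 6) + 146*(15 + 30)) = -49625 + (78² - 8*78 + 146*45) = -49625 + (6084 - 624 + 6570) = -49625 + 12030 = -37595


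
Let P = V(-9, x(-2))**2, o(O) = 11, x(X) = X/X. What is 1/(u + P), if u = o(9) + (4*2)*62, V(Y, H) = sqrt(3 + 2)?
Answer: 1/512 ≈ 0.0019531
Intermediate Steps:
x(X) = 1
V(Y, H) = sqrt(5)
P = 5 (P = (sqrt(5))**2 = 5)
u = 507 (u = 11 + (4*2)*62 = 11 + 8*62 = 11 + 496 = 507)
1/(u + P) = 1/(507 + 5) = 1/512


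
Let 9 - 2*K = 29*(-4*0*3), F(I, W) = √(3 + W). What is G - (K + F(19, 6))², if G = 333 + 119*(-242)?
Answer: -114085/4 ≈ -28521.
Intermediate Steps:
K = 9/2 (K = 9/2 - 29*-4*0*3/2 = 9/2 - 29*0*3/2 = 9/2 - 29*0/2 = 9/2 - ½*0 = 9/2 + 0 = 9/2 ≈ 4.5000)
G = -28465 (G = 333 - 28798 = -28465)
G - (K + F(19, 6))² = -28465 - (9/2 + √(3 + 6))² = -28465 - (9/2 + √9)² = -28465 - (9/2 + 3)² = -28465 - (15/2)² = -28465 - 1*225/4 = -28465 - 225/4 = -114085/4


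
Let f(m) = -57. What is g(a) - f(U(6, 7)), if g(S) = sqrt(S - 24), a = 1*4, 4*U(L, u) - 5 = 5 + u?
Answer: 57 + 2*I*sqrt(5) ≈ 57.0 + 4.4721*I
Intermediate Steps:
U(L, u) = 5/2 + u/4 (U(L, u) = 5/4 + (5 + u)/4 = 5/4 + (5/4 + u/4) = 5/2 + u/4)
a = 4
g(S) = sqrt(-24 + S)
g(a) - f(U(6, 7)) = sqrt(-24 + 4) - 1*(-57) = sqrt(-20) + 57 = 2*I*sqrt(5) + 57 = 57 + 2*I*sqrt(5)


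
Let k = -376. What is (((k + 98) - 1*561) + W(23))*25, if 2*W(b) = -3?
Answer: -42025/2 ≈ -21013.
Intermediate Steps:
W(b) = -3/2 (W(b) = (½)*(-3) = -3/2)
(((k + 98) - 1*561) + W(23))*25 = (((-376 + 98) - 1*561) - 3/2)*25 = ((-278 - 561) - 3/2)*25 = (-839 - 3/2)*25 = -1681/2*25 = -42025/2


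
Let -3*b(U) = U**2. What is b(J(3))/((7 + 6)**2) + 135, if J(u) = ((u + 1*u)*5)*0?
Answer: 135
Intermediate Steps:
J(u) = 0 (J(u) = ((u + u)*5)*0 = ((2*u)*5)*0 = (10*u)*0 = 0)
b(U) = -U**2/3
b(J(3))/((7 + 6)**2) + 135 = (-1/3*0**2)/((7 + 6)**2) + 135 = (-1/3*0)/(13**2) + 135 = 0/169 + 135 = (1/169)*0 + 135 = 0 + 135 = 135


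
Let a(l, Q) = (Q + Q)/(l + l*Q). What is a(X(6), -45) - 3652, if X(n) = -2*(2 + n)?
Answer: -1285549/352 ≈ -3652.1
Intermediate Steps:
X(n) = -4 - 2*n
a(l, Q) = 2*Q/(l + Q*l) (a(l, Q) = (2*Q)/(l + Q*l) = 2*Q/(l + Q*l))
a(X(6), -45) - 3652 = 2*(-45)/(-4 - 2*6*(1 - 45)) - 3652 = 2*(-45)/(-4 - 12*(-44)) - 3652 = 2*(-45)*(-1/44)/(-16) - 3652 = 2*(-45)*(-1/16)*(-1/44) - 3652 = -45/352 - 3652 = -1285549/352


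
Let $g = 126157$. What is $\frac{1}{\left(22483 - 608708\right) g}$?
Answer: $- \frac{1}{73956387325} \approx -1.3521 \cdot 10^{-11}$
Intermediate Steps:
$\frac{1}{\left(22483 - 608708\right) g} = \frac{1}{\left(22483 - 608708\right) 126157} = \frac{1}{-586225} \cdot \frac{1}{126157} = \left(- \frac{1}{586225}\right) \frac{1}{126157} = - \frac{1}{73956387325}$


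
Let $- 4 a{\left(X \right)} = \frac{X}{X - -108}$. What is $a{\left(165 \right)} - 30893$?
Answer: $- \frac{11245107}{364} \approx -30893.0$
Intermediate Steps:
$a{\left(X \right)} = - \frac{X}{4 \left(108 + X\right)}$ ($a{\left(X \right)} = - \frac{X \frac{1}{X - -108}}{4} = - \frac{X \frac{1}{X + 108}}{4} = - \frac{X \frac{1}{108 + X}}{4} = - \frac{X}{4 \left(108 + X\right)}$)
$a{\left(165 \right)} - 30893 = \left(-1\right) 165 \frac{1}{432 + 4 \cdot 165} - 30893 = \left(-1\right) 165 \frac{1}{432 + 660} - 30893 = \left(-1\right) 165 \cdot \frac{1}{1092} - 30893 = - \frac{55}{364} - 30893 = - \frac{11245107}{364}$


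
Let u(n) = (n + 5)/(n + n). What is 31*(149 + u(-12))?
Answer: 111073/24 ≈ 4628.0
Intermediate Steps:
u(n) = (5 + n)/(2*n) (u(n) = (5 + n)/((2*n)) = (5 + n)*(1/(2*n)) = (5 + n)/(2*n))
31*(149 + u(-12)) = 31*(149 + (1/2)*(5 - 12)/(-12)) = 31*(149 + (1/2)*(-1/12)*(-7)) = 31*(149 + 7/24) = 31*(3583/24) = 111073/24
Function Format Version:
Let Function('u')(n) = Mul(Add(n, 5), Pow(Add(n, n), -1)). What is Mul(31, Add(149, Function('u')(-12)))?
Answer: Rational(111073, 24) ≈ 4628.0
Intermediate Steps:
Function('u')(n) = Mul(Rational(1, 2), Pow(n, -1), Add(5, n)) (Function('u')(n) = Mul(Add(5, n), Pow(Mul(2, n), -1)) = Mul(Add(5, n), Mul(Rational(1, 2), Pow(n, -1))) = Mul(Rational(1, 2), Pow(n, -1), Add(5, n)))
Mul(31, Add(149, Function('u')(-12))) = Mul(31, Add(149, Mul(Rational(1, 2), Pow(-12, -1), Add(5, -12)))) = Mul(31, Add(149, Mul(Rational(1, 2), Rational(-1, 12), -7))) = Mul(31, Add(149, Rational(7, 24))) = Mul(31, Rational(3583, 24)) = Rational(111073, 24)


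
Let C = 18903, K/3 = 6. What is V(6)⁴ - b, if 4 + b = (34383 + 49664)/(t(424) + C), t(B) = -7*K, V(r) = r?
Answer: 24326053/18777 ≈ 1295.5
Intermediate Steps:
K = 18 (K = 3*6 = 18)
t(B) = -126 (t(B) = -7*18 = -126)
b = 8939/18777 (b = -4 + (34383 + 49664)/(-126 + 18903) = -4 + 84047/18777 = 8939/18777 ≈ 0.47606)
V(6)⁴ - b = 6⁴ - 1*8939/18777 = 1296 - 8939/18777 = 24326053/18777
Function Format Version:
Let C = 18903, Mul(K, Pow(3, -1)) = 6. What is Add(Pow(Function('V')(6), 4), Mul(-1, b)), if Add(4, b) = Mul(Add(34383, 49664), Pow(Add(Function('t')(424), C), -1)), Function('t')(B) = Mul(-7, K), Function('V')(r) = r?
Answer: Rational(24326053, 18777) ≈ 1295.5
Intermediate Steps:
K = 18 (K = Mul(3, 6) = 18)
Function('t')(B) = -126 (Function('t')(B) = Mul(-7, 18) = -126)
b = Rational(8939, 18777) (b = Add(-4, Mul(Add(34383, 49664), Pow(Add(-126, 18903), -1))) = Add(-4, Mul(84047, Pow(18777, -1))) = Add(-4, Mul(84047, Rational(1, 18777))) = Add(-4, Rational(84047, 18777)) = Rational(8939, 18777) ≈ 0.47606)
Add(Pow(Function('V')(6), 4), Mul(-1, b)) = Add(Pow(6, 4), Mul(-1, Rational(8939, 18777))) = Add(1296, Rational(-8939, 18777)) = Rational(24326053, 18777)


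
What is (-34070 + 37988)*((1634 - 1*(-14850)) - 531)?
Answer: 62503854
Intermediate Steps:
(-34070 + 37988)*((1634 - 1*(-14850)) - 531) = 3918*((1634 + 14850) - 531) = 3918*(16484 - 531) = 3918*15953 = 62503854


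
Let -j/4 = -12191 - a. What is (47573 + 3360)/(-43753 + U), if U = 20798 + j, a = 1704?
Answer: 50933/32625 ≈ 1.5612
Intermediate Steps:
j = 55580 (j = -4*(-12191 - 1*1704) = -4*(-12191 - 1704) = -4*(-13895) = 55580)
U = 76378 (U = 20798 + 55580 = 76378)
(47573 + 3360)/(-43753 + U) = (47573 + 3360)/(-43753 + 76378) = 50933/32625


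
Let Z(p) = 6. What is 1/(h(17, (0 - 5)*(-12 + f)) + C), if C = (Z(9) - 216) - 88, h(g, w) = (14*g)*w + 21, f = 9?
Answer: 1/3293 ≈ 0.00030367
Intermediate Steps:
h(g, w) = 21 + 14*g*w (h(g, w) = 14*g*w + 21 = 21 + 14*g*w)
C = -298 (C = (6 - 216) - 88 = -210 - 88 = -298)
1/(h(17, (0 - 5)*(-12 + f)) + C) = 1/((21 + 14*17*((0 - 5)*(-12 + 9))) - 298) = 1/((21 + 14*17*(-5*(-3))) - 298) = 1/((21 + 14*17*15) - 298) = 1/((21 + 3570) - 298) = 1/(3591 - 298) = 1/3293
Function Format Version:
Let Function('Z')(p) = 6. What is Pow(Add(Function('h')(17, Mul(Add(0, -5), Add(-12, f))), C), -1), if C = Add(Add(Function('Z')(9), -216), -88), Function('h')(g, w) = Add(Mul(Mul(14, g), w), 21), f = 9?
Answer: Rational(1, 3293) ≈ 0.00030367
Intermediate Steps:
Function('h')(g, w) = Add(21, Mul(14, g, w)) (Function('h')(g, w) = Add(Mul(14, g, w), 21) = Add(21, Mul(14, g, w)))
C = -298 (C = Add(Add(6, -216), -88) = Add(-210, -88) = -298)
Pow(Add(Function('h')(17, Mul(Add(0, -5), Add(-12, f))), C), -1) = Pow(Add(Add(21, Mul(14, 17, Mul(Add(0, -5), Add(-12, 9)))), -298), -1) = Pow(Add(Add(21, Mul(14, 17, Mul(-5, -3))), -298), -1) = Pow(Add(Add(21, Mul(14, 17, 15)), -298), -1) = Pow(Add(Add(21, 3570), -298), -1) = Pow(Add(3591, -298), -1) = Pow(3293, -1) = Rational(1, 3293)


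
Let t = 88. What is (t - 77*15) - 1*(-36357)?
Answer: 35290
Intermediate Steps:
(t - 77*15) - 1*(-36357) = (88 - 77*15) - 1*(-36357) = (88 - 1155) + 36357 = -1067 + 36357 = 35290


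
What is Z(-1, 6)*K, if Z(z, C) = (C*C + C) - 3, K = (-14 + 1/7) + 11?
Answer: -780/7 ≈ -111.43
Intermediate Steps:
K = -20/7 (K = (-14 + ⅐) + 11 = -97/7 + 11 = -20/7 ≈ -2.8571)
Z(z, C) = -3 + C + C² (Z(z, C) = (C² + C) - 3 = (C + C²) - 3 = -3 + C + C²)
Z(-1, 6)*K = (-3 + 6 + 6²)*(-20/7) = (-3 + 6 + 36)*(-20/7) = 39*(-20/7) = -780/7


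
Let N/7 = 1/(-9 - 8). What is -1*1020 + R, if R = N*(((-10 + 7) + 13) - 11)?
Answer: -17333/17 ≈ -1019.6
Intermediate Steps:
N = -7/17 (N = 7/(-9 - 8) = 7/(-17) = 7*(-1/17) = -7/17 ≈ -0.41176)
R = 7/17 (R = -7*(((-10 + 7) + 13) - 11)/17 = -7*((-3 + 13) - 11)/17 = -7*(10 - 11)/17 = -7/17*(-1) = 7/17 ≈ 0.41176)
-1*1020 + R = -1*1020 + 7/17 = -1020 + 7/17 = -17333/17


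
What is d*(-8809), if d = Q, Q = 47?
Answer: -414023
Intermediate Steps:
d = 47
d*(-8809) = 47*(-8809) = -414023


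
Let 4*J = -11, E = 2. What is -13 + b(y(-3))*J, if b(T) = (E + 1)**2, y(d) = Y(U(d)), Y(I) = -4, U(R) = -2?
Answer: -151/4 ≈ -37.750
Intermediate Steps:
y(d) = -4
b(T) = 9 (b(T) = (2 + 1)**2 = 3**2 = 9)
J = -11/4 (J = (1/4)*(-11) = -11/4 ≈ -2.7500)
-13 + b(y(-3))*J = -13 + 9*(-11/4) = -13 - 99/4 = -151/4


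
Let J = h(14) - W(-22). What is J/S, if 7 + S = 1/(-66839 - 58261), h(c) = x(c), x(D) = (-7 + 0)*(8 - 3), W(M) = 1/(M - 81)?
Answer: 450860400/90197203 ≈ 4.9986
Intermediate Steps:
W(M) = 1/(-81 + M)
x(D) = -35 (x(D) = -7*5 = -35)
h(c) = -35
S = -875701/125100 (S = -7 + 1/(-66839 - 58261) = -7 + 1/(-125100) = -7 - 1/125100 = -875701/125100 ≈ -7.0000)
J = -3604/103 (J = -35 - 1/(-81 - 22) = -35 - 1/(-103) = -35 - 1*(-1/103) = -35 + 1/103 = -3604/103 ≈ -34.990)
J/S = -3604/(103*(-875701/125100)) = -3604/103*(-125100/875701) = 450860400/90197203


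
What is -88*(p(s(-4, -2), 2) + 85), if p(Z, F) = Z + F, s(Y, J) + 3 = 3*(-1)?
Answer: -7128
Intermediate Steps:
s(Y, J) = -6 (s(Y, J) = -3 + 3*(-1) = -3 - 3 = -6)
p(Z, F) = F + Z
-88*(p(s(-4, -2), 2) + 85) = -88*((2 - 6) + 85) = -88*(-4 + 85) = -88*81 = -7128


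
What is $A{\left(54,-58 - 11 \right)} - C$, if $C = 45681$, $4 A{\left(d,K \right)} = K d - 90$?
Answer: $-46635$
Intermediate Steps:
$A{\left(d,K \right)} = - \frac{45}{2} + \frac{K d}{4}$ ($A{\left(d,K \right)} = \frac{K d - 90}{4} = \frac{-90 + K d}{4} = - \frac{45}{2} + \frac{K d}{4}$)
$A{\left(54,-58 - 11 \right)} - C = \left(- \frac{45}{2} + \frac{1}{4} \left(-58 - 11\right) 54\right) - 45681 = \left(- \frac{45}{2} + \frac{1}{4} \left(-69\right) 54\right) - 45681 = \left(- \frac{45}{2} - \frac{1863}{2}\right) - 45681 = -954 - 45681 = -46635$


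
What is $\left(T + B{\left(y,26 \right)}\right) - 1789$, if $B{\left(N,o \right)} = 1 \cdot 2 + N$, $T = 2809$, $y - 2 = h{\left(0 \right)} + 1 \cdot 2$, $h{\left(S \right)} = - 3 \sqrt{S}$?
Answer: $1026$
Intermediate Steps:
$y = 4$ ($y = 2 + \left(- 3 \sqrt{0} + 1 \cdot 2\right) = 2 + \left(\left(-3\right) 0 + 2\right) = 2 + \left(0 + 2\right) = 2 + 2 = 4$)
$B{\left(N,o \right)} = 2 + N$
$\left(T + B{\left(y,26 \right)}\right) - 1789 = \left(2809 + \left(2 + 4\right)\right) - 1789 = \left(2809 + 6\right) - 1789 = 2815 - 1789 = 1026$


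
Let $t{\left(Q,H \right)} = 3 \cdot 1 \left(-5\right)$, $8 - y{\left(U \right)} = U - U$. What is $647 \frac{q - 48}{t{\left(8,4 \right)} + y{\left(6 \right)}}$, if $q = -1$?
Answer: $4529$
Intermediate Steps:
$y{\left(U \right)} = 8$ ($y{\left(U \right)} = 8 - \left(U - U\right) = 8 - 0 = 8 + 0 = 8$)
$t{\left(Q,H \right)} = -15$ ($t{\left(Q,H \right)} = 3 \left(-5\right) = -15$)
$647 \frac{q - 48}{t{\left(8,4 \right)} + y{\left(6 \right)}} = 647 \frac{-1 - 48}{-15 + 8} = 647 \left(- \frac{49}{-7}\right) = 647 \left(\left(-49\right) \left(- \frac{1}{7}\right)\right) = 647 \cdot 7 = 4529$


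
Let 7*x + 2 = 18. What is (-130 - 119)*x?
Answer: -3984/7 ≈ -569.14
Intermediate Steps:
x = 16/7 (x = -2/7 + (⅐)*18 = -2/7 + 18/7 = 16/7 ≈ 2.2857)
(-130 - 119)*x = (-130 - 119)*(16/7) = -249*16/7 = -3984/7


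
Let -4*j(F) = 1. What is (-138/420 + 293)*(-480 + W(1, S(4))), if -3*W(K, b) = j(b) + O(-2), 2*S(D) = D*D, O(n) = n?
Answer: -39273579/280 ≈ -1.4026e+5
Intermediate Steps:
S(D) = D²/2 (S(D) = (D*D)/2 = D²/2)
j(F) = -¼ (j(F) = -¼*1 = -¼)
W(K, b) = ¾ (W(K, b) = -(-¼ - 2)/3 = -⅓*(-9/4) = ¾)
(-138/420 + 293)*(-480 + W(1, S(4))) = (-138/420 + 293)*(-480 + ¾) = (-138*1/420 + 293)*(-1917/4) = (-23/70 + 293)*(-1917/4) = (20487/70)*(-1917/4) = -39273579/280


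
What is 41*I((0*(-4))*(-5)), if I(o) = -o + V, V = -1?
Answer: -41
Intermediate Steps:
I(o) = -1 - o (I(o) = -o - 1 = -1 - o)
41*I((0*(-4))*(-5)) = 41*(-1 - 0*(-4)*(-5)) = 41*(-1 - 0*(-5)) = 41*(-1 - 1*0) = 41*(-1 + 0) = 41*(-1) = -41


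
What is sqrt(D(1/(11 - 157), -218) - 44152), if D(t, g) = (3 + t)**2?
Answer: I*sqrt(940953063)/146 ≈ 210.1*I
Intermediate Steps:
sqrt(D(1/(11 - 157), -218) - 44152) = sqrt((3 + 1/(11 - 157))**2 - 44152) = sqrt((3 + 1/(-146))**2 - 44152) = sqrt((3 - 1/146)**2 - 44152) = sqrt((437/146)**2 - 44152) = sqrt(190969/21316 - 44152) = sqrt(-940953063/21316) = I*sqrt(940953063)/146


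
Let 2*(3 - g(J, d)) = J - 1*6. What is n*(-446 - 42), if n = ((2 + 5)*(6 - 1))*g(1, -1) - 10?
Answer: -89060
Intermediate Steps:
g(J, d) = 6 - J/2 (g(J, d) = 3 - (J - 1*6)/2 = 3 - (J - 6)/2 = 3 - (-6 + J)/2 = 3 + (3 - J/2) = 6 - J/2)
n = 365/2 (n = ((2 + 5)*(6 - 1))*(6 - ½*1) - 10 = (7*5)*(6 - ½) - 10 = 35*(11/2) - 10 = 385/2 - 10 = 365/2 ≈ 182.50)
n*(-446 - 42) = 365*(-446 - 42)/2 = (365/2)*(-488) = -89060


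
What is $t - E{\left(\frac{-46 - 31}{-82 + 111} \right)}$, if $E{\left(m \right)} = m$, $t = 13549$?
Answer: $\frac{392998}{29} \approx 13552.0$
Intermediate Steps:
$t - E{\left(\frac{-46 - 31}{-82 + 111} \right)} = 13549 - \frac{-46 - 31}{-82 + 111} = 13549 - - \frac{77}{29} = 13549 + \frac{77}{29} = \frac{392998}{29}$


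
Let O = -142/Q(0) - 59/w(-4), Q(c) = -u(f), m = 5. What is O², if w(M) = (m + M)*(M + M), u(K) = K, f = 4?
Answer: 117649/64 ≈ 1838.3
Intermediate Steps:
Q(c) = -4 (Q(c) = -1*4 = -4)
w(M) = 2*M*(5 + M) (w(M) = (5 + M)*(M + M) = (5 + M)*(2*M) = 2*M*(5 + M))
O = 343/8 (O = -142/(-4) - 59*(-1/(8*(5 - 4))) = -142*(-¼) - 59/(2*(-4)*1) = 71/2 - 59/(-8) = 71/2 - 59*(-⅛) = 71/2 + 59/8 = 343/8 ≈ 42.875)
O² = (343/8)² = 117649/64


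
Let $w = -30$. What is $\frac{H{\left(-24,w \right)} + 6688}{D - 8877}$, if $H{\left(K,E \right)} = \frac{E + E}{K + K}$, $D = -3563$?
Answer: $- \frac{26757}{49760} \approx -0.53772$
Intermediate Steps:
$H{\left(K,E \right)} = \frac{E}{K}$ ($H{\left(K,E \right)} = \frac{2 E}{2 K} = 2 E \frac{1}{2 K} = \frac{E}{K}$)
$\frac{H{\left(-24,w \right)} + 6688}{D - 8877} = \frac{- \frac{30}{-24} + 6688}{-3563 - 8877} = \frac{\left(-30\right) \left(- \frac{1}{24}\right) + 6688}{-12440} = \left(\frac{5}{4} + 6688\right) \left(- \frac{1}{12440}\right) = \frac{26757}{4} \left(- \frac{1}{12440}\right) = - \frac{26757}{49760}$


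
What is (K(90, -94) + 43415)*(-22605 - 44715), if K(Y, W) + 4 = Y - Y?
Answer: -2922428520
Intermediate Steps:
K(Y, W) = -4 (K(Y, W) = -4 + (Y - Y) = -4 + 0 = -4)
(K(90, -94) + 43415)*(-22605 - 44715) = (-4 + 43415)*(-22605 - 44715) = 43411*(-67320) = -2922428520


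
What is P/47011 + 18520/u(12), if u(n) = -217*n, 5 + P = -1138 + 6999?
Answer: -213848674/30604161 ≈ -6.9876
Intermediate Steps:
P = 5856 (P = -5 + (-1138 + 6999) = -5 + 5861 = 5856)
P/47011 + 18520/u(12) = 5856/47011 + 18520/((-217*12)) = 5856*(1/47011) + 18520/(-2604) = 5856/47011 + 18520*(-1/2604) = 5856/47011 - 4630/651 = -213848674/30604161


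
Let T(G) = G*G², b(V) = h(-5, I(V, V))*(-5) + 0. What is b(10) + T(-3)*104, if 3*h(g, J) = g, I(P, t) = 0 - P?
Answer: -8399/3 ≈ -2799.7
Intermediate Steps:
I(P, t) = -P
h(g, J) = g/3
b(V) = 25/3 (b(V) = ((⅓)*(-5))*(-5) + 0 = -5/3*(-5) + 0 = 25/3 + 0 = 25/3)
T(G) = G³
b(10) + T(-3)*104 = 25/3 + (-3)³*104 = 25/3 - 27*104 = 25/3 - 2808 = -8399/3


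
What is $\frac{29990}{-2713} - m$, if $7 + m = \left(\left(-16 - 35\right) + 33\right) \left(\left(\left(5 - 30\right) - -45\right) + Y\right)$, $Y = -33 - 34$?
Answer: $- \frac{2306197}{2713} \approx -850.05$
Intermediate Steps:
$Y = -67$
$m = 839$ ($m = -7 + \left(\left(-16 - 35\right) + 33\right) \left(\left(\left(5 - 30\right) - -45\right) - 67\right) = -7 + \left(-51 + 33\right) \left(\left(\left(5 - 30\right) + 45\right) - 67\right) = -7 - 18 \left(\left(-25 + 45\right) - 67\right) = -7 - 18 \left(20 - 67\right) = -7 - -846 = -7 + 846 = 839$)
$\frac{29990}{-2713} - m = \frac{29990}{-2713} - 839 = 29990 \left(- \frac{1}{2713}\right) - 839 = - \frac{29990}{2713} - 839 = - \frac{2306197}{2713}$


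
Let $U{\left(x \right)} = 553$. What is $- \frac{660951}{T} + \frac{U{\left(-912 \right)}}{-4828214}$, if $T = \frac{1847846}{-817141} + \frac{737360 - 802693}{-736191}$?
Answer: $\frac{147672602301348840146345}{485414270372842574} \approx 3.0422 \cdot 10^{5}$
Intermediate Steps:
$T = - \frac{100537024741}{46274757687}$ ($T = 1847846 \left(- \frac{1}{817141}\right) - - \frac{65333}{736191} = - \frac{142142}{62857} + \frac{65333}{736191} = - \frac{100537024741}{46274757687} \approx -2.1726$)
$- \frac{660951}{T} + \frac{U{\left(-912 \right)}}{-4828214} = - \frac{660951}{- \frac{100537024741}{46274757687}} + \frac{553}{-4828214} = \left(-660951\right) \left(- \frac{46274757687}{100537024741}\right) + 553 \left(- \frac{1}{4828214}\right) = \frac{30585347367980337}{100537024741} - \frac{553}{4828214} = \frac{147672602301348840146345}{485414270372842574}$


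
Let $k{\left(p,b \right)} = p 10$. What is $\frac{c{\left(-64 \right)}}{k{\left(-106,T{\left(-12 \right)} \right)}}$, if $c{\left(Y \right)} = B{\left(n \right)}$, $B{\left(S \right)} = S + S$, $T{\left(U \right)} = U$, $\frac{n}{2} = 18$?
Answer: $- \frac{18}{265} \approx -0.067924$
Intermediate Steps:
$n = 36$ ($n = 2 \cdot 18 = 36$)
$B{\left(S \right)} = 2 S$
$c{\left(Y \right)} = 72$ ($c{\left(Y \right)} = 2 \cdot 36 = 72$)
$k{\left(p,b \right)} = 10 p$
$\frac{c{\left(-64 \right)}}{k{\left(-106,T{\left(-12 \right)} \right)}} = \frac{72}{10 \left(-106\right)} = \frac{72}{-1060} = 72 \left(- \frac{1}{1060}\right) = - \frac{18}{265}$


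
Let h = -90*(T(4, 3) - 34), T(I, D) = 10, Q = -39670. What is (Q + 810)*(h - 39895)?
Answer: 1466382100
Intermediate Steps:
h = 2160 (h = -90*(10 - 34) = -90*(-24) = 2160)
(Q + 810)*(h - 39895) = (-39670 + 810)*(2160 - 39895) = -38860*(-37735) = 1466382100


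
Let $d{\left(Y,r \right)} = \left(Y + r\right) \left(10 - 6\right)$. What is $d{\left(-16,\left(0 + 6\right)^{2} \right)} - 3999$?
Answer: $-3919$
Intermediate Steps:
$d{\left(Y,r \right)} = 4 Y + 4 r$ ($d{\left(Y,r \right)} = \left(Y + r\right) 4 = 4 Y + 4 r$)
$d{\left(-16,\left(0 + 6\right)^{2} \right)} - 3999 = \left(4 \left(-16\right) + 4 \left(0 + 6\right)^{2}\right) - 3999 = \left(-64 + 4 \cdot 6^{2}\right) - 3999 = \left(-64 + 4 \cdot 36\right) - 3999 = \left(-64 + 144\right) - 3999 = 80 - 3999 = -3919$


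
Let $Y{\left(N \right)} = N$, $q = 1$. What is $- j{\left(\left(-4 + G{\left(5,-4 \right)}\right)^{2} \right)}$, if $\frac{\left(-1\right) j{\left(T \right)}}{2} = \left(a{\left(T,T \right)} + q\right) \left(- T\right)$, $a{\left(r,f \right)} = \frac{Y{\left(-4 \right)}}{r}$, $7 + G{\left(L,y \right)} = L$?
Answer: $-64$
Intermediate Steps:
$G{\left(L,y \right)} = -7 + L$
$a{\left(r,f \right)} = - \frac{4}{r}$
$j{\left(T \right)} = 2 T \left(1 - \frac{4}{T}\right)$ ($j{\left(T \right)} = - 2 \left(- \frac{4}{T} + 1\right) \left(- T\right) = - 2 \left(1 - \frac{4}{T}\right) \left(- T\right) = - 2 \left(- T \left(1 - \frac{4}{T}\right)\right) = 2 T \left(1 - \frac{4}{T}\right)$)
$- j{\left(\left(-4 + G{\left(5,-4 \right)}\right)^{2} \right)} = - (-8 + 2 \left(-4 + \left(-7 + 5\right)\right)^{2}) = - (-8 + 2 \left(-4 - 2\right)^{2}) = - (-8 + 2 \left(-6\right)^{2}) = - (-8 + 2 \cdot 36) = - (-8 + 72) = \left(-1\right) 64 = -64$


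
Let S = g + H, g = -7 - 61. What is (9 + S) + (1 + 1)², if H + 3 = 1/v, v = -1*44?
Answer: -2553/44 ≈ -58.023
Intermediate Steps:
v = -44
g = -68
H = -133/44 (H = -3 + 1/(-44) = -3 - 1/44 = -133/44 ≈ -3.0227)
S = -3125/44 (S = -68 - 133/44 = -3125/44 ≈ -71.023)
(9 + S) + (1 + 1)² = (9 - 3125/44) + (1 + 1)² = -2729/44 + 2² = -2729/44 + 4 = -2553/44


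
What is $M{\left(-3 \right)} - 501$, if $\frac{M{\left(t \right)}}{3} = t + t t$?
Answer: $-483$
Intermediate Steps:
$M{\left(t \right)} = 3 t + 3 t^{2}$ ($M{\left(t \right)} = 3 \left(t + t t\right) = 3 \left(t + t^{2}\right) = 3 t + 3 t^{2}$)
$M{\left(-3 \right)} - 501 = 3 \left(-3\right) \left(1 - 3\right) - 501 = 3 \left(-3\right) \left(-2\right) - 501 = 18 - 501 = -483$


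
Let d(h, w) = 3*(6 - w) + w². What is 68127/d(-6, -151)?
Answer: 68127/23272 ≈ 2.9274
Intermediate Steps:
d(h, w) = 18 + w² - 3*w (d(h, w) = (18 - 3*w) + w² = 18 + w² - 3*w)
68127/d(-6, -151) = 68127/(18 + (-151)² - 3*(-151)) = 68127/(18 + 22801 + 453) = 68127/23272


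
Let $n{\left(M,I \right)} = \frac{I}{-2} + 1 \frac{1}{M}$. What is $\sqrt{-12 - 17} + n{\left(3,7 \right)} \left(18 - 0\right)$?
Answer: $-57 + i \sqrt{29} \approx -57.0 + 5.3852 i$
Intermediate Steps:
$n{\left(M,I \right)} = \frac{1}{M} - \frac{I}{2}$ ($n{\left(M,I \right)} = I \left(- \frac{1}{2}\right) + \frac{1}{M} = - \frac{I}{2} + \frac{1}{M} = \frac{1}{M} - \frac{I}{2}$)
$\sqrt{-12 - 17} + n{\left(3,7 \right)} \left(18 - 0\right) = \sqrt{-12 - 17} + \left(\frac{1}{3} - \frac{7}{2}\right) \left(18 - 0\right) = \sqrt{-29} + \left(\frac{1}{3} - \frac{7}{2}\right) \left(18 + 0\right) = i \sqrt{29} - 57 = -57 + i \sqrt{29}$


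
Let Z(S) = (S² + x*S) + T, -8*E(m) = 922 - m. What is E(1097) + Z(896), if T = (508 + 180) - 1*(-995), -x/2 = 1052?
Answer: -8645305/8 ≈ -1.0807e+6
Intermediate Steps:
x = -2104 (x = -2*1052 = -2104)
E(m) = -461/4 + m/8 (E(m) = -(922 - m)/8 = -461/4 + m/8)
T = 1683 (T = 688 + 995 = 1683)
Z(S) = 1683 + S² - 2104*S (Z(S) = (S² - 2104*S) + 1683 = 1683 + S² - 2104*S)
E(1097) + Z(896) = (-461/4 + (⅛)*1097) + (1683 + 896² - 2104*896) = (-461/4 + 1097/8) + (1683 + 802816 - 1885184) = 175/8 - 1080685 = -8645305/8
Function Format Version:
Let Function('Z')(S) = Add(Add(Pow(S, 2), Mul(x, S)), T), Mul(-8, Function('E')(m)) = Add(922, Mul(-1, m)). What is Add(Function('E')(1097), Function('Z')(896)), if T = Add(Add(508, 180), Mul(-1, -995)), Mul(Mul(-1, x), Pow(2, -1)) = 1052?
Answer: Rational(-8645305, 8) ≈ -1.0807e+6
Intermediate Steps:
x = -2104 (x = Mul(-2, 1052) = -2104)
Function('E')(m) = Add(Rational(-461, 4), Mul(Rational(1, 8), m)) (Function('E')(m) = Mul(Rational(-1, 8), Add(922, Mul(-1, m))) = Add(Rational(-461, 4), Mul(Rational(1, 8), m)))
T = 1683 (T = Add(688, 995) = 1683)
Function('Z')(S) = Add(1683, Pow(S, 2), Mul(-2104, S)) (Function('Z')(S) = Add(Add(Pow(S, 2), Mul(-2104, S)), 1683) = Add(1683, Pow(S, 2), Mul(-2104, S)))
Add(Function('E')(1097), Function('Z')(896)) = Add(Add(Rational(-461, 4), Mul(Rational(1, 8), 1097)), Add(1683, Pow(896, 2), Mul(-2104, 896))) = Add(Add(Rational(-461, 4), Rational(1097, 8)), Add(1683, 802816, -1885184)) = Add(Rational(175, 8), -1080685) = Rational(-8645305, 8)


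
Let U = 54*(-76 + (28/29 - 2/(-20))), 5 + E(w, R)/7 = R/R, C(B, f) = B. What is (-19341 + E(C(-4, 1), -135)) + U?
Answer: -3395242/145 ≈ -23415.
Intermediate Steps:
E(w, R) = -28 (E(w, R) = -35 + 7*(R/R) = -35 + 7*1 = -35 + 7 = -28)
U = -586737/145 (U = 54*(-76 + (28*(1/29) - 2*(-1/20))) = 54*(-76 + (28/29 + ⅒)) = 54*(-76 + 309/290) = 54*(-21731/290) = -586737/145 ≈ -4046.5)
(-19341 + E(C(-4, 1), -135)) + U = (-19341 - 28) - 586737/145 = -19369 - 586737/145 = -3395242/145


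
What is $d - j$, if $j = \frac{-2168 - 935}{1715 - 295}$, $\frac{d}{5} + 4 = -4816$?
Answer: $- \frac{34218897}{1420} \approx -24098.0$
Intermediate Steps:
$d = -24100$ ($d = -20 + 5 \left(-4816\right) = -20 - 24080 = -24100$)
$j = - \frac{3103}{1420} \approx -2.1852$
$d - j = -24100 - - \frac{3103}{1420} = -24100 + \frac{3103}{1420} = - \frac{34218897}{1420}$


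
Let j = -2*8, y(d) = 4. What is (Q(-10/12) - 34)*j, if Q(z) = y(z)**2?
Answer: 288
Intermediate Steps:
Q(z) = 16 (Q(z) = 4**2 = 16)
j = -16
(Q(-10/12) - 34)*j = (16 - 34)*(-16) = -18*(-16) = 288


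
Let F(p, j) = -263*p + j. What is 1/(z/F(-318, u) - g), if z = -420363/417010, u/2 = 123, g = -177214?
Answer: 3886533200/688748094458093 ≈ 5.6429e-6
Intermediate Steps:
u = 246 (u = 2*123 = 246)
F(p, j) = j - 263*p
z = -420363/417010 (z = -420363*1/417010 = -420363/417010 ≈ -1.0080)
1/(z/F(-318, u) - g) = 1/(-420363/(417010*(246 - 263*(-318))) - 1*(-177214)) = 1/(-420363/(417010*(246 + 83634)) + 177214) = 1/(-420363/417010/83880 + 177214) = 1/(-420363/417010*1/83880 + 177214) = 1/(-46707/3886533200 + 177214) = 1/(688748094458093/3886533200) = 3886533200/688748094458093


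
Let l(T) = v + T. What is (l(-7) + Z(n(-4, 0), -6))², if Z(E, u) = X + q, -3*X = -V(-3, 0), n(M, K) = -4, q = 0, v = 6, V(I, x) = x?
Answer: 1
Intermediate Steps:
X = 0 (X = -(-1)*0/3 = -⅓*0 = 0)
Z(E, u) = 0 (Z(E, u) = 0 + 0 = 0)
l(T) = 6 + T
(l(-7) + Z(n(-4, 0), -6))² = ((6 - 7) + 0)² = (-1 + 0)² = (-1)² = 1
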